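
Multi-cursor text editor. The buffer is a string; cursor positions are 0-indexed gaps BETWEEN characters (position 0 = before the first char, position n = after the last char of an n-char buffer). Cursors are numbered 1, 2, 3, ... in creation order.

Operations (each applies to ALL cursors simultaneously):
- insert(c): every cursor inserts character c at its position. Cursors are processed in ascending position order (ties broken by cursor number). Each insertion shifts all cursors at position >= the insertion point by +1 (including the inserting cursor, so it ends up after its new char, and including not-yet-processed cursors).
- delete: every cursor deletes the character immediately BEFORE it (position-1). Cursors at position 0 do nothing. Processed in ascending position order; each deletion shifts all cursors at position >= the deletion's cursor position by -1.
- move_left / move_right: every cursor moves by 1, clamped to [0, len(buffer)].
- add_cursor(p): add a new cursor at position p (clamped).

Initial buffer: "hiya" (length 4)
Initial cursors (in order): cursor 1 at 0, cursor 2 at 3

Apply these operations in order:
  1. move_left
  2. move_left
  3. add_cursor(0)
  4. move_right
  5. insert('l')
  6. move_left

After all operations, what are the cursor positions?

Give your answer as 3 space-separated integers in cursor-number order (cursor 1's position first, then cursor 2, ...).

After op 1 (move_left): buffer="hiya" (len 4), cursors c1@0 c2@2, authorship ....
After op 2 (move_left): buffer="hiya" (len 4), cursors c1@0 c2@1, authorship ....
After op 3 (add_cursor(0)): buffer="hiya" (len 4), cursors c1@0 c3@0 c2@1, authorship ....
After op 4 (move_right): buffer="hiya" (len 4), cursors c1@1 c3@1 c2@2, authorship ....
After op 5 (insert('l')): buffer="hllilya" (len 7), cursors c1@3 c3@3 c2@5, authorship .13.2..
After op 6 (move_left): buffer="hllilya" (len 7), cursors c1@2 c3@2 c2@4, authorship .13.2..

Answer: 2 4 2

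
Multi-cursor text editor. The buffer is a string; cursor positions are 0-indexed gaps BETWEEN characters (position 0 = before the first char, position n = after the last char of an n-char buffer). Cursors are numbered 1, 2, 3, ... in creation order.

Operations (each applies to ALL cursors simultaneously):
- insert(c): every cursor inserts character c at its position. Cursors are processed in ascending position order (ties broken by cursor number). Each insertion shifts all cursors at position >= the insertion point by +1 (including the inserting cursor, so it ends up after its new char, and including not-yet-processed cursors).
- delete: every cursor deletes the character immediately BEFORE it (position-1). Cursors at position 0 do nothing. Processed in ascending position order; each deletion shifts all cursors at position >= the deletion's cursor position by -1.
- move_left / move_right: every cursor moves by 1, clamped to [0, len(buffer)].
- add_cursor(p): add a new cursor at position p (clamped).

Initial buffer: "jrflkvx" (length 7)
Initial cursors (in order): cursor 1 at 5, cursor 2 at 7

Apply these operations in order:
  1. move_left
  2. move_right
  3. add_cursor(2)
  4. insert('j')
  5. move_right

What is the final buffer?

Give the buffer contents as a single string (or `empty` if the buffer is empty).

After op 1 (move_left): buffer="jrflkvx" (len 7), cursors c1@4 c2@6, authorship .......
After op 2 (move_right): buffer="jrflkvx" (len 7), cursors c1@5 c2@7, authorship .......
After op 3 (add_cursor(2)): buffer="jrflkvx" (len 7), cursors c3@2 c1@5 c2@7, authorship .......
After op 4 (insert('j')): buffer="jrjflkjvxj" (len 10), cursors c3@3 c1@7 c2@10, authorship ..3...1..2
After op 5 (move_right): buffer="jrjflkjvxj" (len 10), cursors c3@4 c1@8 c2@10, authorship ..3...1..2

Answer: jrjflkjvxj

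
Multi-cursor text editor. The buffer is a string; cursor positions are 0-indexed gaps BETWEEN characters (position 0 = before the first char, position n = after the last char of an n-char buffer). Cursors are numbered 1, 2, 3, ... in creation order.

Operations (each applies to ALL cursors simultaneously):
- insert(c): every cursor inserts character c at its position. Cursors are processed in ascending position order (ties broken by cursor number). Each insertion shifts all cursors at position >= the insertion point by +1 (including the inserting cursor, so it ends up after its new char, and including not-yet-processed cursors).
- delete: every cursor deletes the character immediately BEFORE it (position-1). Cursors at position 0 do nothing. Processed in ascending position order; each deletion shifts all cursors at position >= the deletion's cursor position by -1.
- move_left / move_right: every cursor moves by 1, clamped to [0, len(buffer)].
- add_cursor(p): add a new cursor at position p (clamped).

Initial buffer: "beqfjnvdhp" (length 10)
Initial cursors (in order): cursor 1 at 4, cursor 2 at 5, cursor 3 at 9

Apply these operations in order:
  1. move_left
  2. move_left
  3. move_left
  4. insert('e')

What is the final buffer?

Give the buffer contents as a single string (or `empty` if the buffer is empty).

After op 1 (move_left): buffer="beqfjnvdhp" (len 10), cursors c1@3 c2@4 c3@8, authorship ..........
After op 2 (move_left): buffer="beqfjnvdhp" (len 10), cursors c1@2 c2@3 c3@7, authorship ..........
After op 3 (move_left): buffer="beqfjnvdhp" (len 10), cursors c1@1 c2@2 c3@6, authorship ..........
After op 4 (insert('e')): buffer="beeeqfjnevdhp" (len 13), cursors c1@2 c2@4 c3@9, authorship .1.2....3....

Answer: beeeqfjnevdhp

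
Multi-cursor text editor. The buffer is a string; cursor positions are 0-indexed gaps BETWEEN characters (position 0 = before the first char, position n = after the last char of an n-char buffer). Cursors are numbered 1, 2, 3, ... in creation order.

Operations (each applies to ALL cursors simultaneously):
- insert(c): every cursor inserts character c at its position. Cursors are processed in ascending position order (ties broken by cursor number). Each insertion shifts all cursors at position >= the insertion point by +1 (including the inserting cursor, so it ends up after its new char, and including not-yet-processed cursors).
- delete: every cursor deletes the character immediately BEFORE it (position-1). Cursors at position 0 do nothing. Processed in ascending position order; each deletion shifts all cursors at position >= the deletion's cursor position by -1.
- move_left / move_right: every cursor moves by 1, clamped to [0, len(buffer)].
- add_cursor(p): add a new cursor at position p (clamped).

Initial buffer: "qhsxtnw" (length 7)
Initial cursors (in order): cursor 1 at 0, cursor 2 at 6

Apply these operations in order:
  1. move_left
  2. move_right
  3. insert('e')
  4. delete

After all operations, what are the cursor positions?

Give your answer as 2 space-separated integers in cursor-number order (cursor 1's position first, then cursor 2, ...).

After op 1 (move_left): buffer="qhsxtnw" (len 7), cursors c1@0 c2@5, authorship .......
After op 2 (move_right): buffer="qhsxtnw" (len 7), cursors c1@1 c2@6, authorship .......
After op 3 (insert('e')): buffer="qehsxtnew" (len 9), cursors c1@2 c2@8, authorship .1.....2.
After op 4 (delete): buffer="qhsxtnw" (len 7), cursors c1@1 c2@6, authorship .......

Answer: 1 6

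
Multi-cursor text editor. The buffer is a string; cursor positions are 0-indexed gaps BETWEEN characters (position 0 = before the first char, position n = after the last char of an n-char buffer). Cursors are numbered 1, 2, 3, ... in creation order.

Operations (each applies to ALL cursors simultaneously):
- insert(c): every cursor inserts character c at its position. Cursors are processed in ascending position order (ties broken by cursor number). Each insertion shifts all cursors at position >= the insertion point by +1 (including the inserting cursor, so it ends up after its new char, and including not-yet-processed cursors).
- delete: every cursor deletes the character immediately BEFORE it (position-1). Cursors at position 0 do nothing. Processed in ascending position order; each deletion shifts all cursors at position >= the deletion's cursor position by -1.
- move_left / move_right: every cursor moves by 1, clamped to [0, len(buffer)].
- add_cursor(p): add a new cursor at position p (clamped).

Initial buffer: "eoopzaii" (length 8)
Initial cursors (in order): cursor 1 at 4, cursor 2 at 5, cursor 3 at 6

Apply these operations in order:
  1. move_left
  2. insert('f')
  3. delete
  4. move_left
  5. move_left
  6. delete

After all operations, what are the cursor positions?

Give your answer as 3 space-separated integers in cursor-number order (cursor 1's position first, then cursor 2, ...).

After op 1 (move_left): buffer="eoopzaii" (len 8), cursors c1@3 c2@4 c3@5, authorship ........
After op 2 (insert('f')): buffer="eoofpfzfaii" (len 11), cursors c1@4 c2@6 c3@8, authorship ...1.2.3...
After op 3 (delete): buffer="eoopzaii" (len 8), cursors c1@3 c2@4 c3@5, authorship ........
After op 4 (move_left): buffer="eoopzaii" (len 8), cursors c1@2 c2@3 c3@4, authorship ........
After op 5 (move_left): buffer="eoopzaii" (len 8), cursors c1@1 c2@2 c3@3, authorship ........
After op 6 (delete): buffer="pzaii" (len 5), cursors c1@0 c2@0 c3@0, authorship .....

Answer: 0 0 0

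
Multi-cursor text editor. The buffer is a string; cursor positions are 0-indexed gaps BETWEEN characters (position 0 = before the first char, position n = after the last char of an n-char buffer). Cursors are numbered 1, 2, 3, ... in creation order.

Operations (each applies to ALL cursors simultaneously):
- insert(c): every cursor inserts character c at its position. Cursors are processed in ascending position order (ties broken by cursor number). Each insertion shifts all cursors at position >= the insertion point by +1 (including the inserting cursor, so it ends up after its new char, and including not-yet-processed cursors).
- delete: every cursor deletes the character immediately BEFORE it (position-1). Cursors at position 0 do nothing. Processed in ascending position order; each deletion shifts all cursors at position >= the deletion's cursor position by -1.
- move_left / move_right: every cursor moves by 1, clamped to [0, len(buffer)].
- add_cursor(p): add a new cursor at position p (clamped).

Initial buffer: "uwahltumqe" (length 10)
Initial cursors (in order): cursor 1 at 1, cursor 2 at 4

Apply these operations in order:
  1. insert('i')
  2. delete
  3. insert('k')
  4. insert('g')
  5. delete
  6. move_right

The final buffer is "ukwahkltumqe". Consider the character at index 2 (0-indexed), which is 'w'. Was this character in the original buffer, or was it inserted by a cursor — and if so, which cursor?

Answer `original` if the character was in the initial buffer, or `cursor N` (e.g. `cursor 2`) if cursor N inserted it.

Answer: original

Derivation:
After op 1 (insert('i')): buffer="uiwahiltumqe" (len 12), cursors c1@2 c2@6, authorship .1...2......
After op 2 (delete): buffer="uwahltumqe" (len 10), cursors c1@1 c2@4, authorship ..........
After op 3 (insert('k')): buffer="ukwahkltumqe" (len 12), cursors c1@2 c2@6, authorship .1...2......
After op 4 (insert('g')): buffer="ukgwahkgltumqe" (len 14), cursors c1@3 c2@8, authorship .11...22......
After op 5 (delete): buffer="ukwahkltumqe" (len 12), cursors c1@2 c2@6, authorship .1...2......
After op 6 (move_right): buffer="ukwahkltumqe" (len 12), cursors c1@3 c2@7, authorship .1...2......
Authorship (.=original, N=cursor N): . 1 . . . 2 . . . . . .
Index 2: author = original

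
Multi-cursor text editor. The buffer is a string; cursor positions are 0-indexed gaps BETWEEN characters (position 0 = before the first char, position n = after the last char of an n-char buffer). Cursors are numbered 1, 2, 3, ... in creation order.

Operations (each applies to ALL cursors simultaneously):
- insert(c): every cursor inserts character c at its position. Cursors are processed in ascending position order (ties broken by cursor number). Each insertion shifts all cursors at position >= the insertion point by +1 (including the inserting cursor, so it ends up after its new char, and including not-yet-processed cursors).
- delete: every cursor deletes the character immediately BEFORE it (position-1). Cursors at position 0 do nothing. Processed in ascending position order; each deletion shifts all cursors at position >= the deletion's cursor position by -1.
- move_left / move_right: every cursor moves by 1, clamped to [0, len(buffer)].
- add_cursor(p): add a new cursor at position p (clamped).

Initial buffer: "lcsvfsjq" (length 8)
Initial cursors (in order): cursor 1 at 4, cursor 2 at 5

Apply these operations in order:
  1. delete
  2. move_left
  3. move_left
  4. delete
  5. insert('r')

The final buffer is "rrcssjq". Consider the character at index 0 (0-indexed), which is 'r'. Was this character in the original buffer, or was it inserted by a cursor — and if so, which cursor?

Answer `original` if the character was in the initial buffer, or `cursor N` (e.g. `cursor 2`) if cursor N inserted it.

Answer: cursor 1

Derivation:
After op 1 (delete): buffer="lcssjq" (len 6), cursors c1@3 c2@3, authorship ......
After op 2 (move_left): buffer="lcssjq" (len 6), cursors c1@2 c2@2, authorship ......
After op 3 (move_left): buffer="lcssjq" (len 6), cursors c1@1 c2@1, authorship ......
After op 4 (delete): buffer="cssjq" (len 5), cursors c1@0 c2@0, authorship .....
After op 5 (insert('r')): buffer="rrcssjq" (len 7), cursors c1@2 c2@2, authorship 12.....
Authorship (.=original, N=cursor N): 1 2 . . . . .
Index 0: author = 1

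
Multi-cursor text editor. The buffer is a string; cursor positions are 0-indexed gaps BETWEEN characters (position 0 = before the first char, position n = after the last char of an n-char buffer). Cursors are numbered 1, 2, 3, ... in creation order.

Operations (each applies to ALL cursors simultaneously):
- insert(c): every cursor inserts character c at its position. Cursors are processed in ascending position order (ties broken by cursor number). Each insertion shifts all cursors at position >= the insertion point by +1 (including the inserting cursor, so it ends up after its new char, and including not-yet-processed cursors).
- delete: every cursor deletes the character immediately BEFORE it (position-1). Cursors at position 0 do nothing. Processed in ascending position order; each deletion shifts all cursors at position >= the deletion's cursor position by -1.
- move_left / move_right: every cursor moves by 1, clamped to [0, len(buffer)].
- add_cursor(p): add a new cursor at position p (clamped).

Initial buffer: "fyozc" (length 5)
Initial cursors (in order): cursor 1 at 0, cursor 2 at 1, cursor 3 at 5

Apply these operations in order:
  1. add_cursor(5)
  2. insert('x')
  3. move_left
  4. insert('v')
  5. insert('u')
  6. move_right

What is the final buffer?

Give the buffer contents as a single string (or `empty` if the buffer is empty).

After op 1 (add_cursor(5)): buffer="fyozc" (len 5), cursors c1@0 c2@1 c3@5 c4@5, authorship .....
After op 2 (insert('x')): buffer="xfxyozcxx" (len 9), cursors c1@1 c2@3 c3@9 c4@9, authorship 1.2....34
After op 3 (move_left): buffer="xfxyozcxx" (len 9), cursors c1@0 c2@2 c3@8 c4@8, authorship 1.2....34
After op 4 (insert('v')): buffer="vxfvxyozcxvvx" (len 13), cursors c1@1 c2@4 c3@12 c4@12, authorship 11.22....3344
After op 5 (insert('u')): buffer="vuxfvuxyozcxvvuux" (len 17), cursors c1@2 c2@6 c3@16 c4@16, authorship 111.222....334344
After op 6 (move_right): buffer="vuxfvuxyozcxvvuux" (len 17), cursors c1@3 c2@7 c3@17 c4@17, authorship 111.222....334344

Answer: vuxfvuxyozcxvvuux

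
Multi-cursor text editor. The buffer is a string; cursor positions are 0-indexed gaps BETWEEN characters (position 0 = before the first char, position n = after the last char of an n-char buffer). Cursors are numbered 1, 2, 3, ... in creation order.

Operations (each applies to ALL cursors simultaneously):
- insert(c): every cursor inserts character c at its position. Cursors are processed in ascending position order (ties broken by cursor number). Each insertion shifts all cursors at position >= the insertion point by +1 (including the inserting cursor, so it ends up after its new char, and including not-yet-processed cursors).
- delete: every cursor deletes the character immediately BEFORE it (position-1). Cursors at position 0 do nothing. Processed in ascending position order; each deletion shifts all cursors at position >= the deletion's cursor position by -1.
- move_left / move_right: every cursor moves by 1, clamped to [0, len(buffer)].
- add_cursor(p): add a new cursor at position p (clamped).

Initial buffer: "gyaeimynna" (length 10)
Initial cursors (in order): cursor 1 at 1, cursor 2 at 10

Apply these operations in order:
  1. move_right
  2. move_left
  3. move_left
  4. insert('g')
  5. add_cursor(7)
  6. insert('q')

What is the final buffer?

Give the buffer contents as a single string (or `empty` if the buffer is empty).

Answer: gqgyaeimqyngqna

Derivation:
After op 1 (move_right): buffer="gyaeimynna" (len 10), cursors c1@2 c2@10, authorship ..........
After op 2 (move_left): buffer="gyaeimynna" (len 10), cursors c1@1 c2@9, authorship ..........
After op 3 (move_left): buffer="gyaeimynna" (len 10), cursors c1@0 c2@8, authorship ..........
After op 4 (insert('g')): buffer="ggyaeimyngna" (len 12), cursors c1@1 c2@10, authorship 1........2..
After op 5 (add_cursor(7)): buffer="ggyaeimyngna" (len 12), cursors c1@1 c3@7 c2@10, authorship 1........2..
After op 6 (insert('q')): buffer="gqgyaeimqyngqna" (len 15), cursors c1@2 c3@9 c2@13, authorship 11......3..22..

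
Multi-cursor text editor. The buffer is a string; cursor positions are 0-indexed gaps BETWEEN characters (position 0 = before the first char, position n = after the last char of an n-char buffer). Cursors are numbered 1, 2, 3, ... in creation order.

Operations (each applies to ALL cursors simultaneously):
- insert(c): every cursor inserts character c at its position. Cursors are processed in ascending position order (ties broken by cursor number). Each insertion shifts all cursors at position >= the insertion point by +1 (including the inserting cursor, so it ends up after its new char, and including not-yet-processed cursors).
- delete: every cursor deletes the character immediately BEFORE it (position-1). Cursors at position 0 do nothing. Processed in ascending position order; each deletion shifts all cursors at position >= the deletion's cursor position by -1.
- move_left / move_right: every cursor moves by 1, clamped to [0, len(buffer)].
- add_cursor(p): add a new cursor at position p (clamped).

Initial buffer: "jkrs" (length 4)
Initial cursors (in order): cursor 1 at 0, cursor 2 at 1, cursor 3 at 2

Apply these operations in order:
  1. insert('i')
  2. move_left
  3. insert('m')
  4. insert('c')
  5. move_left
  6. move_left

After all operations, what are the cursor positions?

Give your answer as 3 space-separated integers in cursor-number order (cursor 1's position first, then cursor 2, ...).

After op 1 (insert('i')): buffer="ijikirs" (len 7), cursors c1@1 c2@3 c3@5, authorship 1.2.3..
After op 2 (move_left): buffer="ijikirs" (len 7), cursors c1@0 c2@2 c3@4, authorship 1.2.3..
After op 3 (insert('m')): buffer="mijmikmirs" (len 10), cursors c1@1 c2@4 c3@7, authorship 11.22.33..
After op 4 (insert('c')): buffer="mcijmcikmcirs" (len 13), cursors c1@2 c2@6 c3@10, authorship 111.222.333..
After op 5 (move_left): buffer="mcijmcikmcirs" (len 13), cursors c1@1 c2@5 c3@9, authorship 111.222.333..
After op 6 (move_left): buffer="mcijmcikmcirs" (len 13), cursors c1@0 c2@4 c3@8, authorship 111.222.333..

Answer: 0 4 8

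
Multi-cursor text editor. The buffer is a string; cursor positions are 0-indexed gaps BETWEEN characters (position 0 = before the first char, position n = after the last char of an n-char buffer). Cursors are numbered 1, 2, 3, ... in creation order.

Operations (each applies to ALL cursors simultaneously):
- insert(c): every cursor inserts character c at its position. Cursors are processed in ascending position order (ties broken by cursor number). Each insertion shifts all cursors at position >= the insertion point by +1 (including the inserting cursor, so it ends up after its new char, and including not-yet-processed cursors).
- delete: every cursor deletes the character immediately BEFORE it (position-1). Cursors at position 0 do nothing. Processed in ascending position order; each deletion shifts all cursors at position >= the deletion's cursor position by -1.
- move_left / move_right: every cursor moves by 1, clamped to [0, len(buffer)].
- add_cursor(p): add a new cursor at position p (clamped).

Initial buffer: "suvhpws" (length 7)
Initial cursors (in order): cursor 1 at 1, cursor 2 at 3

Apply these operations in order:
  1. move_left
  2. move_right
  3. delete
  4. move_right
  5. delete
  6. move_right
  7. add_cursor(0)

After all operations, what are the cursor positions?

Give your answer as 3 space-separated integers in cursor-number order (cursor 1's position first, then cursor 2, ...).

After op 1 (move_left): buffer="suvhpws" (len 7), cursors c1@0 c2@2, authorship .......
After op 2 (move_right): buffer="suvhpws" (len 7), cursors c1@1 c2@3, authorship .......
After op 3 (delete): buffer="uhpws" (len 5), cursors c1@0 c2@1, authorship .....
After op 4 (move_right): buffer="uhpws" (len 5), cursors c1@1 c2@2, authorship .....
After op 5 (delete): buffer="pws" (len 3), cursors c1@0 c2@0, authorship ...
After op 6 (move_right): buffer="pws" (len 3), cursors c1@1 c2@1, authorship ...
After op 7 (add_cursor(0)): buffer="pws" (len 3), cursors c3@0 c1@1 c2@1, authorship ...

Answer: 1 1 0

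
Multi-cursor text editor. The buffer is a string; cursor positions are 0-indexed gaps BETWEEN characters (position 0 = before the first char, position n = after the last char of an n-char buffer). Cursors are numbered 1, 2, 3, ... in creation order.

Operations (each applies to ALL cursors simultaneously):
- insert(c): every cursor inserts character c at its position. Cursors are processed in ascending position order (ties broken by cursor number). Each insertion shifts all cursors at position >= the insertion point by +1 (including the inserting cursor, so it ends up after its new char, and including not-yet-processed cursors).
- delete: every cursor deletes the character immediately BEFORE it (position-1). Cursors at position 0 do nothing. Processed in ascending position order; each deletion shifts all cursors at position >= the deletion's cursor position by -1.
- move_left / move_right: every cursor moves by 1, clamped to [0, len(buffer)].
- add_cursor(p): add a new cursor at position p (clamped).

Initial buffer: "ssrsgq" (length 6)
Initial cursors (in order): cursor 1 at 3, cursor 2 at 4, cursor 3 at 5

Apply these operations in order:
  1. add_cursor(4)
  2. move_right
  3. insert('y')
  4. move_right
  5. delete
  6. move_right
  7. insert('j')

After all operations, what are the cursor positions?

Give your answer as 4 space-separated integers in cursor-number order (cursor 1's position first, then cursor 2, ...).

After op 1 (add_cursor(4)): buffer="ssrsgq" (len 6), cursors c1@3 c2@4 c4@4 c3@5, authorship ......
After op 2 (move_right): buffer="ssrsgq" (len 6), cursors c1@4 c2@5 c4@5 c3@6, authorship ......
After op 3 (insert('y')): buffer="ssrsygyyqy" (len 10), cursors c1@5 c2@8 c4@8 c3@10, authorship ....1.24.3
After op 4 (move_right): buffer="ssrsygyyqy" (len 10), cursors c1@6 c2@9 c4@9 c3@10, authorship ....1.24.3
After op 5 (delete): buffer="ssrsyy" (len 6), cursors c1@5 c2@6 c3@6 c4@6, authorship ....12
After op 6 (move_right): buffer="ssrsyy" (len 6), cursors c1@6 c2@6 c3@6 c4@6, authorship ....12
After op 7 (insert('j')): buffer="ssrsyyjjjj" (len 10), cursors c1@10 c2@10 c3@10 c4@10, authorship ....121234

Answer: 10 10 10 10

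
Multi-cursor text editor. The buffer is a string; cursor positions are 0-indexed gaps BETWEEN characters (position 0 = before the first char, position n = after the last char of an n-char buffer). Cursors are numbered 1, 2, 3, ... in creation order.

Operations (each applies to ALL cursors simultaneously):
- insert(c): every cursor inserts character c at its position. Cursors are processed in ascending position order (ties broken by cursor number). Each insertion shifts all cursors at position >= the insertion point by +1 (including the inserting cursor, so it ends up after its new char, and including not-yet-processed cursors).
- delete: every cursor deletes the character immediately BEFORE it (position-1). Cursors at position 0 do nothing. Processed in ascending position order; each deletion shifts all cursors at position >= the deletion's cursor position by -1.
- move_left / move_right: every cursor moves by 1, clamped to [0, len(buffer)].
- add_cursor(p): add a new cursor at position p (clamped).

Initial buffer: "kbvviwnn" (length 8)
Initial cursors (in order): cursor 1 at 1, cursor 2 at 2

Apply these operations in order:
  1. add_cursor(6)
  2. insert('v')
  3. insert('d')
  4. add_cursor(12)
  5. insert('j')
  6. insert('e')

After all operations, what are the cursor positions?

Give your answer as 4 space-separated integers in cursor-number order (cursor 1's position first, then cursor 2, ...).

After op 1 (add_cursor(6)): buffer="kbvviwnn" (len 8), cursors c1@1 c2@2 c3@6, authorship ........
After op 2 (insert('v')): buffer="kvbvvviwvnn" (len 11), cursors c1@2 c2@4 c3@9, authorship .1.2....3..
After op 3 (insert('d')): buffer="kvdbvdvviwvdnn" (len 14), cursors c1@3 c2@6 c3@12, authorship .11.22....33..
After op 4 (add_cursor(12)): buffer="kvdbvdvviwvdnn" (len 14), cursors c1@3 c2@6 c3@12 c4@12, authorship .11.22....33..
After op 5 (insert('j')): buffer="kvdjbvdjvviwvdjjnn" (len 18), cursors c1@4 c2@8 c3@16 c4@16, authorship .111.222....3334..
After op 6 (insert('e')): buffer="kvdjebvdjevviwvdjjeenn" (len 22), cursors c1@5 c2@10 c3@20 c4@20, authorship .1111.2222....333434..

Answer: 5 10 20 20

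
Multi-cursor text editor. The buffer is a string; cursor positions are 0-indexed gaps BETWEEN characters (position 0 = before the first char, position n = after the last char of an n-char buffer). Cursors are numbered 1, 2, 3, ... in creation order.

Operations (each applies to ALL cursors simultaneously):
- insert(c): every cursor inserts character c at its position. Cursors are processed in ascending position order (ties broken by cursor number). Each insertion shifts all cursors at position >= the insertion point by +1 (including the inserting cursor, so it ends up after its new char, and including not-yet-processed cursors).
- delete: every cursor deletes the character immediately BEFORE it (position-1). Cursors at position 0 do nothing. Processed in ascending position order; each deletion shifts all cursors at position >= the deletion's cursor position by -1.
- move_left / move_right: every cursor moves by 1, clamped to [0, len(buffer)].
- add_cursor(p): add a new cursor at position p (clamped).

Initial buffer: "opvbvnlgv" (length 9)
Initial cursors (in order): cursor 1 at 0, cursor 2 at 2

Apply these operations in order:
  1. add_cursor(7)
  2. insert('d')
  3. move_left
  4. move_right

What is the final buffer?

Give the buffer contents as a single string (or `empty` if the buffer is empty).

Answer: dopdvbvnldgv

Derivation:
After op 1 (add_cursor(7)): buffer="opvbvnlgv" (len 9), cursors c1@0 c2@2 c3@7, authorship .........
After op 2 (insert('d')): buffer="dopdvbvnldgv" (len 12), cursors c1@1 c2@4 c3@10, authorship 1..2.....3..
After op 3 (move_left): buffer="dopdvbvnldgv" (len 12), cursors c1@0 c2@3 c3@9, authorship 1..2.....3..
After op 4 (move_right): buffer="dopdvbvnldgv" (len 12), cursors c1@1 c2@4 c3@10, authorship 1..2.....3..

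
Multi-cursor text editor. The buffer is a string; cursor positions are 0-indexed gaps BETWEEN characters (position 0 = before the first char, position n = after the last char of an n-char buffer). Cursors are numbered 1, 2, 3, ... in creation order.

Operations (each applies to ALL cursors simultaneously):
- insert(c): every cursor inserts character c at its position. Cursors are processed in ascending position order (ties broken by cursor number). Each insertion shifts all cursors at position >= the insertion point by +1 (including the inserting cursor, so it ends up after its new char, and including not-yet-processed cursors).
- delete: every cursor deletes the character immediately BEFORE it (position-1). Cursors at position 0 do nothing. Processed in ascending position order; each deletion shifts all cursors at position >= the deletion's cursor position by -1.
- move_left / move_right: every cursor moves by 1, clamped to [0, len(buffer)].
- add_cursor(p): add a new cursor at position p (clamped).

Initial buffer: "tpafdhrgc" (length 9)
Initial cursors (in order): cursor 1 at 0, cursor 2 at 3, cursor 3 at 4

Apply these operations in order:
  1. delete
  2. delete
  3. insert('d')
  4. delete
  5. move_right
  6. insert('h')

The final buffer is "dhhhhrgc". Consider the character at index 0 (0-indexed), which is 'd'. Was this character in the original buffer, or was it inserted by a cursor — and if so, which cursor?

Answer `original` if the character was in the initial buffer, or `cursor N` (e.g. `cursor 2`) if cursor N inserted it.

Answer: original

Derivation:
After op 1 (delete): buffer="tpdhrgc" (len 7), cursors c1@0 c2@2 c3@2, authorship .......
After op 2 (delete): buffer="dhrgc" (len 5), cursors c1@0 c2@0 c3@0, authorship .....
After op 3 (insert('d')): buffer="ddddhrgc" (len 8), cursors c1@3 c2@3 c3@3, authorship 123.....
After op 4 (delete): buffer="dhrgc" (len 5), cursors c1@0 c2@0 c3@0, authorship .....
After op 5 (move_right): buffer="dhrgc" (len 5), cursors c1@1 c2@1 c3@1, authorship .....
After op 6 (insert('h')): buffer="dhhhhrgc" (len 8), cursors c1@4 c2@4 c3@4, authorship .123....
Authorship (.=original, N=cursor N): . 1 2 3 . . . .
Index 0: author = original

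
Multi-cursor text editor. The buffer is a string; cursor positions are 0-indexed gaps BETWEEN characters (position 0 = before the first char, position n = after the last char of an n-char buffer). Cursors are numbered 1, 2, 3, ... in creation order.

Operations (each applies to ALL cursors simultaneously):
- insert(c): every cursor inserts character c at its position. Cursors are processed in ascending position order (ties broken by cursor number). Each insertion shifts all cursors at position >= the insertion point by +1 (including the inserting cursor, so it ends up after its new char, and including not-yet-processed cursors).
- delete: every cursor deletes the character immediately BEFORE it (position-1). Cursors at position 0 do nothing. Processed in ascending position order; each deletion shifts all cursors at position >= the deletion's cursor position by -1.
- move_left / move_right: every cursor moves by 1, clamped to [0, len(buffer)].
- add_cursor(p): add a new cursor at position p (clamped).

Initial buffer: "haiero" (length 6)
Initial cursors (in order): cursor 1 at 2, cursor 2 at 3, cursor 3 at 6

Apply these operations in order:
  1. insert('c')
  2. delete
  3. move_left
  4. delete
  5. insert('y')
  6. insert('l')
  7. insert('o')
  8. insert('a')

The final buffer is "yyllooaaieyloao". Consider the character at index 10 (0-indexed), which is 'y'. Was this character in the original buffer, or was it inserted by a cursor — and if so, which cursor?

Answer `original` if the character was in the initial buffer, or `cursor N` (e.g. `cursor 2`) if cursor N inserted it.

After op 1 (insert('c')): buffer="haciceroc" (len 9), cursors c1@3 c2@5 c3@9, authorship ..1.2...3
After op 2 (delete): buffer="haiero" (len 6), cursors c1@2 c2@3 c3@6, authorship ......
After op 3 (move_left): buffer="haiero" (len 6), cursors c1@1 c2@2 c3@5, authorship ......
After op 4 (delete): buffer="ieo" (len 3), cursors c1@0 c2@0 c3@2, authorship ...
After op 5 (insert('y')): buffer="yyieyo" (len 6), cursors c1@2 c2@2 c3@5, authorship 12..3.
After op 6 (insert('l')): buffer="yyllieylo" (len 9), cursors c1@4 c2@4 c3@8, authorship 1212..33.
After op 7 (insert('o')): buffer="yyllooieyloo" (len 12), cursors c1@6 c2@6 c3@11, authorship 121212..333.
After op 8 (insert('a')): buffer="yyllooaaieyloao" (len 15), cursors c1@8 c2@8 c3@14, authorship 12121212..3333.
Authorship (.=original, N=cursor N): 1 2 1 2 1 2 1 2 . . 3 3 3 3 .
Index 10: author = 3

Answer: cursor 3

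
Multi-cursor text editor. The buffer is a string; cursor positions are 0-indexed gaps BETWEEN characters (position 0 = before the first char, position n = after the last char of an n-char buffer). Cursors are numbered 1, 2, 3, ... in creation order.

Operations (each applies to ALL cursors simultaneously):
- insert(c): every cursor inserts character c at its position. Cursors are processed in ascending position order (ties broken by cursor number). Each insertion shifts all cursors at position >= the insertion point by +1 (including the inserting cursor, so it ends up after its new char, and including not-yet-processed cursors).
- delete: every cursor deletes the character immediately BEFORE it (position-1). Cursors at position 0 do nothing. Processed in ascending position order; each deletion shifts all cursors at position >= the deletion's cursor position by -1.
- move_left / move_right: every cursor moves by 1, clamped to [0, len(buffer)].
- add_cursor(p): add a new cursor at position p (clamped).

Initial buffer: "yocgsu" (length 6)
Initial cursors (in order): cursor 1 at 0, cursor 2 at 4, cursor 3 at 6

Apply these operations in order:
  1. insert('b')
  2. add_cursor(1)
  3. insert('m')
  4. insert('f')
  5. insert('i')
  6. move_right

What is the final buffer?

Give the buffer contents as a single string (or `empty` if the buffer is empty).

Answer: bmmffiiyocgbmfisubmfi

Derivation:
After op 1 (insert('b')): buffer="byocgbsub" (len 9), cursors c1@1 c2@6 c3@9, authorship 1....2..3
After op 2 (add_cursor(1)): buffer="byocgbsub" (len 9), cursors c1@1 c4@1 c2@6 c3@9, authorship 1....2..3
After op 3 (insert('m')): buffer="bmmyocgbmsubm" (len 13), cursors c1@3 c4@3 c2@9 c3@13, authorship 114....22..33
After op 4 (insert('f')): buffer="bmmffyocgbmfsubmf" (len 17), cursors c1@5 c4@5 c2@12 c3@17, authorship 11414....222..333
After op 5 (insert('i')): buffer="bmmffiiyocgbmfisubmfi" (len 21), cursors c1@7 c4@7 c2@15 c3@21, authorship 1141414....2222..3333
After op 6 (move_right): buffer="bmmffiiyocgbmfisubmfi" (len 21), cursors c1@8 c4@8 c2@16 c3@21, authorship 1141414....2222..3333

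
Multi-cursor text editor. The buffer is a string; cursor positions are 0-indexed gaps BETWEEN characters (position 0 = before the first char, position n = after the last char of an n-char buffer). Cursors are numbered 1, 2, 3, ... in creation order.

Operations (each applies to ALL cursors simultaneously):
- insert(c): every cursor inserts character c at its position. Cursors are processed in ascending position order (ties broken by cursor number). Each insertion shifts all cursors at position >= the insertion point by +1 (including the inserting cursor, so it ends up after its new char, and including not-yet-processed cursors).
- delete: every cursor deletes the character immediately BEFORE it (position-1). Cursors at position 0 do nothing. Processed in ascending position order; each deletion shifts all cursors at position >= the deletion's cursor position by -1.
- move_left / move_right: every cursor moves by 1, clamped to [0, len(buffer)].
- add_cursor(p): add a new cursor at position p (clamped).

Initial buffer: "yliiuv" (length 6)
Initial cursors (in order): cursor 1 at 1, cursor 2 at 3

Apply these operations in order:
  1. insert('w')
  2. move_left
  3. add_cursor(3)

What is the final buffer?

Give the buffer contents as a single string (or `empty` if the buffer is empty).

Answer: ywliwiuv

Derivation:
After op 1 (insert('w')): buffer="ywliwiuv" (len 8), cursors c1@2 c2@5, authorship .1..2...
After op 2 (move_left): buffer="ywliwiuv" (len 8), cursors c1@1 c2@4, authorship .1..2...
After op 3 (add_cursor(3)): buffer="ywliwiuv" (len 8), cursors c1@1 c3@3 c2@4, authorship .1..2...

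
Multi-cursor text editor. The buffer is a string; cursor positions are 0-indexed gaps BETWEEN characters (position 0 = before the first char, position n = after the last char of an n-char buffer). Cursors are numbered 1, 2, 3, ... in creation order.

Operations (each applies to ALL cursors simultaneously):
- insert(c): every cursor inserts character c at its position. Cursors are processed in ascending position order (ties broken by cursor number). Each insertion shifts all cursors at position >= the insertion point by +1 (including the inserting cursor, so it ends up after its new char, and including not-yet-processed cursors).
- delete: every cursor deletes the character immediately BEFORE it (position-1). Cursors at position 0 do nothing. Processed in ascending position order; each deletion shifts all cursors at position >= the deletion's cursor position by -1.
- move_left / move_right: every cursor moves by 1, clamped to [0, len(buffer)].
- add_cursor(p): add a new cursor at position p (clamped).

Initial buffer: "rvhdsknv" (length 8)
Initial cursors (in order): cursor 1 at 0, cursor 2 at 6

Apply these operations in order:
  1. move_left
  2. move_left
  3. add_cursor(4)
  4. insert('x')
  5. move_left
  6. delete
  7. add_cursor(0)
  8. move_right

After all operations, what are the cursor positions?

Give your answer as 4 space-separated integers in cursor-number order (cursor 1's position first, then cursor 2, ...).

Answer: 1 5 5 1

Derivation:
After op 1 (move_left): buffer="rvhdsknv" (len 8), cursors c1@0 c2@5, authorship ........
After op 2 (move_left): buffer="rvhdsknv" (len 8), cursors c1@0 c2@4, authorship ........
After op 3 (add_cursor(4)): buffer="rvhdsknv" (len 8), cursors c1@0 c2@4 c3@4, authorship ........
After op 4 (insert('x')): buffer="xrvhdxxsknv" (len 11), cursors c1@1 c2@7 c3@7, authorship 1....23....
After op 5 (move_left): buffer="xrvhdxxsknv" (len 11), cursors c1@0 c2@6 c3@6, authorship 1....23....
After op 6 (delete): buffer="xrvhxsknv" (len 9), cursors c1@0 c2@4 c3@4, authorship 1...3....
After op 7 (add_cursor(0)): buffer="xrvhxsknv" (len 9), cursors c1@0 c4@0 c2@4 c3@4, authorship 1...3....
After op 8 (move_right): buffer="xrvhxsknv" (len 9), cursors c1@1 c4@1 c2@5 c3@5, authorship 1...3....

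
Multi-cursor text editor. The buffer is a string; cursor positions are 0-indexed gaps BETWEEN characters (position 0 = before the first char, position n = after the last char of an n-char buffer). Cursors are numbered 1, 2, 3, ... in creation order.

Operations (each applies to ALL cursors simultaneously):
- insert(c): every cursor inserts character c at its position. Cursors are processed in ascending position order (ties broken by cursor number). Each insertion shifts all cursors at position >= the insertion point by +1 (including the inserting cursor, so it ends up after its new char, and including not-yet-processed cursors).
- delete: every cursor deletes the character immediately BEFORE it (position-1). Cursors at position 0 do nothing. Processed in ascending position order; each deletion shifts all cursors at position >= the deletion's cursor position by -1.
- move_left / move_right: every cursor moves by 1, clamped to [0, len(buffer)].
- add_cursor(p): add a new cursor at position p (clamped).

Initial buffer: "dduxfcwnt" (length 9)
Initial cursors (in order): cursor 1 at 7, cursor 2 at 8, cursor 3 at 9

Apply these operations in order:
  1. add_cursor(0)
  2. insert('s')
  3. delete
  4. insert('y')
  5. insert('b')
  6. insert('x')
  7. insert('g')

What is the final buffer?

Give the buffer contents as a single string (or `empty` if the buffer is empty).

After op 1 (add_cursor(0)): buffer="dduxfcwnt" (len 9), cursors c4@0 c1@7 c2@8 c3@9, authorship .........
After op 2 (insert('s')): buffer="sdduxfcwsnsts" (len 13), cursors c4@1 c1@9 c2@11 c3@13, authorship 4.......1.2.3
After op 3 (delete): buffer="dduxfcwnt" (len 9), cursors c4@0 c1@7 c2@8 c3@9, authorship .........
After op 4 (insert('y')): buffer="ydduxfcwynyty" (len 13), cursors c4@1 c1@9 c2@11 c3@13, authorship 4.......1.2.3
After op 5 (insert('b')): buffer="ybdduxfcwybnybtyb" (len 17), cursors c4@2 c1@11 c2@14 c3@17, authorship 44.......11.22.33
After op 6 (insert('x')): buffer="ybxdduxfcwybxnybxtybx" (len 21), cursors c4@3 c1@13 c2@17 c3@21, authorship 444.......111.222.333
After op 7 (insert('g')): buffer="ybxgdduxfcwybxgnybxgtybxg" (len 25), cursors c4@4 c1@15 c2@20 c3@25, authorship 4444.......1111.2222.3333

Answer: ybxgdduxfcwybxgnybxgtybxg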